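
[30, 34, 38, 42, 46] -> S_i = 30 + 4*i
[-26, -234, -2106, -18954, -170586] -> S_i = -26*9^i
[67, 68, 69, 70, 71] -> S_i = 67 + 1*i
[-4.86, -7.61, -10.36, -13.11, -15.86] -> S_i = -4.86 + -2.75*i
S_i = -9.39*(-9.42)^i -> [-9.39, 88.45, -833.23, 7849.07, -73938.26]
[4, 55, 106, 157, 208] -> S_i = 4 + 51*i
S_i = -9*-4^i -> [-9, 36, -144, 576, -2304]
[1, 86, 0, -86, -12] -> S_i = Random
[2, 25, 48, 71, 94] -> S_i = 2 + 23*i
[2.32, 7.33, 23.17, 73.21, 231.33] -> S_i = 2.32*3.16^i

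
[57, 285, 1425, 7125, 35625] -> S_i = 57*5^i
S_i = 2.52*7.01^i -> [2.52, 17.67, 123.83, 868.07, 6085.17]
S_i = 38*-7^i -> [38, -266, 1862, -13034, 91238]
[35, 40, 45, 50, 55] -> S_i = 35 + 5*i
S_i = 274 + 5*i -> [274, 279, 284, 289, 294]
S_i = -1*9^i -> [-1, -9, -81, -729, -6561]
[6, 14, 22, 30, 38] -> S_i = 6 + 8*i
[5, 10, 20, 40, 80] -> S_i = 5*2^i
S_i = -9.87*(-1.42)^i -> [-9.87, 14.02, -19.9, 28.26, -40.13]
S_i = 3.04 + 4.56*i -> [3.04, 7.6, 12.16, 16.72, 21.28]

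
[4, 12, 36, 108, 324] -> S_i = 4*3^i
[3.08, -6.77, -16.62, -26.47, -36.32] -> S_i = 3.08 + -9.85*i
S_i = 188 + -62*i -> [188, 126, 64, 2, -60]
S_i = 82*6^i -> [82, 492, 2952, 17712, 106272]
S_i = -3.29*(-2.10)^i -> [-3.29, 6.91, -14.51, 30.47, -63.98]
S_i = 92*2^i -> [92, 184, 368, 736, 1472]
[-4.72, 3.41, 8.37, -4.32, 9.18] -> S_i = Random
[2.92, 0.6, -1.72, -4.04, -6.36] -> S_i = 2.92 + -2.32*i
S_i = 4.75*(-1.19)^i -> [4.75, -5.65, 6.73, -8.0, 9.53]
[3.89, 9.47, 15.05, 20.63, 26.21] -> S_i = 3.89 + 5.58*i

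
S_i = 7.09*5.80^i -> [7.09, 41.12, 238.51, 1383.34, 8023.4]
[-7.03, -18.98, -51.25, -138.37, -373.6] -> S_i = -7.03*2.70^i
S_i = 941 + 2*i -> [941, 943, 945, 947, 949]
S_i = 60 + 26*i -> [60, 86, 112, 138, 164]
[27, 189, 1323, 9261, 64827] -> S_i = 27*7^i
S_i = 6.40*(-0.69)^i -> [6.4, -4.42, 3.05, -2.1, 1.45]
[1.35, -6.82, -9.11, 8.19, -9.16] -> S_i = Random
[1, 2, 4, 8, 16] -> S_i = 1*2^i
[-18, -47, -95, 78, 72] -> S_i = Random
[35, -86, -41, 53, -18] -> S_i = Random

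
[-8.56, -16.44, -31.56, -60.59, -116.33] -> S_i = -8.56*1.92^i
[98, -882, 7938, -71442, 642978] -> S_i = 98*-9^i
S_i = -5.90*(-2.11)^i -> [-5.9, 12.45, -26.27, 55.42, -116.95]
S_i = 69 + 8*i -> [69, 77, 85, 93, 101]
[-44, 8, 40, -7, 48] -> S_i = Random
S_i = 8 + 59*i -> [8, 67, 126, 185, 244]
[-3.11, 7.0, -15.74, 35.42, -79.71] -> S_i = -3.11*(-2.25)^i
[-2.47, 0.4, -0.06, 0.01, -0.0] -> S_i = -2.47*(-0.16)^i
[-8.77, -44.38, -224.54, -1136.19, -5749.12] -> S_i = -8.77*5.06^i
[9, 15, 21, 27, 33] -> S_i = 9 + 6*i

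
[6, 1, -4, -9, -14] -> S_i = 6 + -5*i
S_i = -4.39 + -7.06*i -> [-4.39, -11.45, -18.51, -25.57, -32.63]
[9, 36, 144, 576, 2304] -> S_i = 9*4^i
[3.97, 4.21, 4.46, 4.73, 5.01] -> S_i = 3.97*1.06^i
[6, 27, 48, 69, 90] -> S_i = 6 + 21*i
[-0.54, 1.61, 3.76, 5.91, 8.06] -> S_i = -0.54 + 2.15*i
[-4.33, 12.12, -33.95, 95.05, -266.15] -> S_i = -4.33*(-2.80)^i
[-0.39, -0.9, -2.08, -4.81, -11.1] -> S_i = -0.39*2.31^i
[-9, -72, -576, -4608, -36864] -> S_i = -9*8^i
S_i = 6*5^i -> [6, 30, 150, 750, 3750]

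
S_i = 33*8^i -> [33, 264, 2112, 16896, 135168]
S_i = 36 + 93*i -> [36, 129, 222, 315, 408]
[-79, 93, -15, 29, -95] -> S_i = Random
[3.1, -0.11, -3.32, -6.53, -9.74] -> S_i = 3.10 + -3.21*i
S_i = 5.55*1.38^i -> [5.55, 7.66, 10.57, 14.59, 20.13]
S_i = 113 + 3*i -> [113, 116, 119, 122, 125]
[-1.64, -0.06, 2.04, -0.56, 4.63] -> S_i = Random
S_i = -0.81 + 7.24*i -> [-0.81, 6.43, 13.67, 20.91, 28.15]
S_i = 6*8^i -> [6, 48, 384, 3072, 24576]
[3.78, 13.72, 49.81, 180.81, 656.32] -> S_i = 3.78*3.63^i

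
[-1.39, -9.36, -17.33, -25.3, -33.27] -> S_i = -1.39 + -7.97*i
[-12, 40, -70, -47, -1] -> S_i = Random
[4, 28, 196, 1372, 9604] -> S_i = 4*7^i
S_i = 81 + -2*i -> [81, 79, 77, 75, 73]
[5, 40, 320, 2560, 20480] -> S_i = 5*8^i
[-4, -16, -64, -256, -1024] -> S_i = -4*4^i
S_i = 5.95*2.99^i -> [5.95, 17.79, 53.19, 159.05, 475.56]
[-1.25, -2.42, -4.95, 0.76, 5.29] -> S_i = Random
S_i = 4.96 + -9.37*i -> [4.96, -4.41, -13.78, -23.15, -32.52]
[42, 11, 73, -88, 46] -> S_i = Random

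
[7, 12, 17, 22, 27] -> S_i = 7 + 5*i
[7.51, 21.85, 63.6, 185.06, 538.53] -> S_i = 7.51*2.91^i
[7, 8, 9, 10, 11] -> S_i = 7 + 1*i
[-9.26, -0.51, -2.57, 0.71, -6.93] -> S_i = Random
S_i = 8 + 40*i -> [8, 48, 88, 128, 168]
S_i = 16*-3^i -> [16, -48, 144, -432, 1296]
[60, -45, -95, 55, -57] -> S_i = Random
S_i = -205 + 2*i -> [-205, -203, -201, -199, -197]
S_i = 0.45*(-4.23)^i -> [0.45, -1.9, 8.05, -34.06, 144.07]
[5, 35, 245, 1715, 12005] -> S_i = 5*7^i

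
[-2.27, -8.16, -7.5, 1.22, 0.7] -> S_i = Random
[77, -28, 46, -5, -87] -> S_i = Random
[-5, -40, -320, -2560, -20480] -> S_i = -5*8^i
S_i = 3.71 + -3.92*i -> [3.71, -0.21, -4.13, -8.05, -11.97]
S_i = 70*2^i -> [70, 140, 280, 560, 1120]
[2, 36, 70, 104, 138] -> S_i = 2 + 34*i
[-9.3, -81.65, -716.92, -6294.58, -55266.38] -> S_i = -9.30*8.78^i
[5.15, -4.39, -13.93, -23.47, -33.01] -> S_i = 5.15 + -9.54*i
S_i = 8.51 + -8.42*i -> [8.51, 0.09, -8.33, -16.75, -25.17]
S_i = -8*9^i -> [-8, -72, -648, -5832, -52488]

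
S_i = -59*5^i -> [-59, -295, -1475, -7375, -36875]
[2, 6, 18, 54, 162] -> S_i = 2*3^i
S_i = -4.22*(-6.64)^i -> [-4.22, 28.02, -186.06, 1235.43, -8203.23]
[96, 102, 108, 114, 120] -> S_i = 96 + 6*i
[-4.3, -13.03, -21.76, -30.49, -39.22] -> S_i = -4.30 + -8.73*i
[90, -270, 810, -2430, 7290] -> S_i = 90*-3^i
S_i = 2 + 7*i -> [2, 9, 16, 23, 30]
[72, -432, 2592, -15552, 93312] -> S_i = 72*-6^i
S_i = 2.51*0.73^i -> [2.51, 1.83, 1.34, 0.98, 0.71]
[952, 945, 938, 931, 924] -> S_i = 952 + -7*i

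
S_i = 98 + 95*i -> [98, 193, 288, 383, 478]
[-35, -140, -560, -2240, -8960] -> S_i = -35*4^i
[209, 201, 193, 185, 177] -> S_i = 209 + -8*i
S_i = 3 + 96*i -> [3, 99, 195, 291, 387]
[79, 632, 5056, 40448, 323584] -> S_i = 79*8^i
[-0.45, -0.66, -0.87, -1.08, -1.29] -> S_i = -0.45 + -0.21*i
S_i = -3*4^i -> [-3, -12, -48, -192, -768]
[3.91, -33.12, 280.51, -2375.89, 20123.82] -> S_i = 3.91*(-8.47)^i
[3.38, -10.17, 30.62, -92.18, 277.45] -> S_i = 3.38*(-3.01)^i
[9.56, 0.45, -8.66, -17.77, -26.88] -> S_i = 9.56 + -9.11*i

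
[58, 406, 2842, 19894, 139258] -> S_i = 58*7^i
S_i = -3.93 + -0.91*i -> [-3.93, -4.84, -5.75, -6.66, -7.57]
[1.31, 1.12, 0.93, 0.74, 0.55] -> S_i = 1.31 + -0.19*i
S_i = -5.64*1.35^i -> [-5.64, -7.61, -10.28, -13.88, -18.73]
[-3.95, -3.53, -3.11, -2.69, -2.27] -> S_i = -3.95 + 0.42*i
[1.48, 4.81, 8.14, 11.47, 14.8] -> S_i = 1.48 + 3.33*i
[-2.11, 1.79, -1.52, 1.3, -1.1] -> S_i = -2.11*(-0.85)^i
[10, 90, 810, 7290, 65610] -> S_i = 10*9^i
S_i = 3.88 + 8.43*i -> [3.88, 12.31, 20.74, 29.17, 37.6]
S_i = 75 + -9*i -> [75, 66, 57, 48, 39]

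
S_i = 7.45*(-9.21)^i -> [7.45, -68.61, 631.94, -5820.16, 53603.7]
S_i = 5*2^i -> [5, 10, 20, 40, 80]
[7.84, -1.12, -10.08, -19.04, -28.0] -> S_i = 7.84 + -8.96*i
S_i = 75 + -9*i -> [75, 66, 57, 48, 39]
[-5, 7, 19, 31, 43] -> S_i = -5 + 12*i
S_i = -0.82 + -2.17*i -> [-0.82, -2.99, -5.16, -7.33, -9.5]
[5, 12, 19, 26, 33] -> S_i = 5 + 7*i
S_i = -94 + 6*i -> [-94, -88, -82, -76, -70]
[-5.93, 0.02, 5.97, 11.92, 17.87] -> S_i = -5.93 + 5.95*i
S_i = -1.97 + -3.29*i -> [-1.97, -5.26, -8.55, -11.84, -15.13]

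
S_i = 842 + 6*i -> [842, 848, 854, 860, 866]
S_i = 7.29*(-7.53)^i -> [7.29, -54.89, 413.35, -3112.52, 23437.29]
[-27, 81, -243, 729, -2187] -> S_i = -27*-3^i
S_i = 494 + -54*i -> [494, 440, 386, 332, 278]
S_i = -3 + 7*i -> [-3, 4, 11, 18, 25]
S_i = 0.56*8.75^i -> [0.56, 4.9, 42.88, 375.16, 3282.62]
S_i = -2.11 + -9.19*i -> [-2.11, -11.3, -20.49, -29.68, -38.87]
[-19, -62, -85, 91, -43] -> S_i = Random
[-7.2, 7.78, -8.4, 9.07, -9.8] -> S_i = -7.20*(-1.08)^i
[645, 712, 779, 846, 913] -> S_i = 645 + 67*i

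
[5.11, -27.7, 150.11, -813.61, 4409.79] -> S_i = 5.11*(-5.42)^i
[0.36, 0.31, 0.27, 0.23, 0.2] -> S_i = 0.36*0.86^i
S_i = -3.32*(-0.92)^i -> [-3.32, 3.05, -2.81, 2.59, -2.38]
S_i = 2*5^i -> [2, 10, 50, 250, 1250]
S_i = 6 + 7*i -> [6, 13, 20, 27, 34]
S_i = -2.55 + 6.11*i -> [-2.55, 3.56, 9.67, 15.78, 21.89]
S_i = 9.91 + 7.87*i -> [9.91, 17.78, 25.65, 33.52, 41.39]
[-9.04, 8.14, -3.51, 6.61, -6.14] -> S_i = Random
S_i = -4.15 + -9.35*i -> [-4.15, -13.5, -22.85, -32.2, -41.55]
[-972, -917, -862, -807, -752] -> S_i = -972 + 55*i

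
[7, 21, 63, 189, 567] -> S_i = 7*3^i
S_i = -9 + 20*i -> [-9, 11, 31, 51, 71]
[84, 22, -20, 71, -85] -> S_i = Random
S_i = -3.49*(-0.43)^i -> [-3.49, 1.5, -0.65, 0.28, -0.12]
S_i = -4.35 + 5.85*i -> [-4.35, 1.5, 7.35, 13.2, 19.05]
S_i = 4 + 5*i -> [4, 9, 14, 19, 24]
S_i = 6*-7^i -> [6, -42, 294, -2058, 14406]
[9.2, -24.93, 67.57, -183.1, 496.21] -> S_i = 9.20*(-2.71)^i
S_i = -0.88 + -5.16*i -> [-0.88, -6.04, -11.2, -16.36, -21.52]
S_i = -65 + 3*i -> [-65, -62, -59, -56, -53]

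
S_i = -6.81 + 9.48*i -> [-6.81, 2.67, 12.15, 21.63, 31.11]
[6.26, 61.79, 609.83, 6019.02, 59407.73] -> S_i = 6.26*9.87^i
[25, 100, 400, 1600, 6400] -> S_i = 25*4^i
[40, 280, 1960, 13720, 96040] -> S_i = 40*7^i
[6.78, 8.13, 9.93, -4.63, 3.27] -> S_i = Random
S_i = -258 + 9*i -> [-258, -249, -240, -231, -222]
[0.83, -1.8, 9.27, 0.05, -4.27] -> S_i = Random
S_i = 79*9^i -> [79, 711, 6399, 57591, 518319]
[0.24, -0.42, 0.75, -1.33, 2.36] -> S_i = 0.24*(-1.77)^i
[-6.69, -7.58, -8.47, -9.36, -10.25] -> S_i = -6.69 + -0.89*i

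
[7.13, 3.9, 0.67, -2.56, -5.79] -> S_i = 7.13 + -3.23*i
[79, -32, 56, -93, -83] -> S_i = Random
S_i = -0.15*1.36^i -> [-0.15, -0.2, -0.28, -0.38, -0.51]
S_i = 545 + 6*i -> [545, 551, 557, 563, 569]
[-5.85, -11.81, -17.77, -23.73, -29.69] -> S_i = -5.85 + -5.96*i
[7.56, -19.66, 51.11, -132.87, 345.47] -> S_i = 7.56*(-2.60)^i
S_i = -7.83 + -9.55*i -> [-7.83, -17.38, -26.93, -36.48, -46.03]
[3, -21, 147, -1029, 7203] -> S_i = 3*-7^i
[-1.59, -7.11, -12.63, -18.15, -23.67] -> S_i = -1.59 + -5.52*i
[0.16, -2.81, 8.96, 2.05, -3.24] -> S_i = Random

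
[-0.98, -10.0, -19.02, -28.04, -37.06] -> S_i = -0.98 + -9.02*i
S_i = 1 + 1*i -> [1, 2, 3, 4, 5]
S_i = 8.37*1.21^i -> [8.37, 10.13, 12.25, 14.83, 17.94]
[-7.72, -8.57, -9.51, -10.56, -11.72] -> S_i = -7.72*1.11^i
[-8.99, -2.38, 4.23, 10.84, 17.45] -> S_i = -8.99 + 6.61*i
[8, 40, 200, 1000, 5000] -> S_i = 8*5^i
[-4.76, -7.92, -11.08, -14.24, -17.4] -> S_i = -4.76 + -3.16*i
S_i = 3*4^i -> [3, 12, 48, 192, 768]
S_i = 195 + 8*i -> [195, 203, 211, 219, 227]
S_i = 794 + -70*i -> [794, 724, 654, 584, 514]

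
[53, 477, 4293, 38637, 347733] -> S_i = 53*9^i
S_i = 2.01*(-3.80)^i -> [2.01, -7.64, 29.02, -110.29, 419.11]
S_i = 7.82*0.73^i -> [7.82, 5.71, 4.17, 3.04, 2.22]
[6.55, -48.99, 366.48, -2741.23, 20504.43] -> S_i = 6.55*(-7.48)^i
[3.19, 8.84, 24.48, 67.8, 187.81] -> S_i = 3.19*2.77^i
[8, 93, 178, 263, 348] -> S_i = 8 + 85*i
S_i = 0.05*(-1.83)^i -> [0.05, -0.09, 0.17, -0.31, 0.56]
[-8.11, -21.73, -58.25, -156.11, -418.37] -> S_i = -8.11*2.68^i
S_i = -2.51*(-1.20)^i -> [-2.51, 3.01, -3.61, 4.34, -5.2]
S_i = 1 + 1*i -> [1, 2, 3, 4, 5]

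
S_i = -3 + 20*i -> [-3, 17, 37, 57, 77]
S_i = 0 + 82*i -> [0, 82, 164, 246, 328]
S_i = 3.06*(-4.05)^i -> [3.06, -12.39, 50.19, -203.28, 823.27]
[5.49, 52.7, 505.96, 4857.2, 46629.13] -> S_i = 5.49*9.60^i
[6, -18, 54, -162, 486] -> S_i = 6*-3^i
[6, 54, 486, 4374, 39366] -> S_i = 6*9^i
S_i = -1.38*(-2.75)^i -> [-1.38, 3.8, -10.44, 28.7, -78.92]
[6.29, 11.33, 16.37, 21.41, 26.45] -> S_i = 6.29 + 5.04*i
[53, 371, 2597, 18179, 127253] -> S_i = 53*7^i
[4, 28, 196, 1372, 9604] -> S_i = 4*7^i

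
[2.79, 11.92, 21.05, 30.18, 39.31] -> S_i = 2.79 + 9.13*i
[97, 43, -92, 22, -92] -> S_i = Random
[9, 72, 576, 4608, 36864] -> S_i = 9*8^i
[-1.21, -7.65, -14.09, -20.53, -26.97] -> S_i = -1.21 + -6.44*i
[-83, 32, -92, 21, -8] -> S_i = Random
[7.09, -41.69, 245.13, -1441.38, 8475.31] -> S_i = 7.09*(-5.88)^i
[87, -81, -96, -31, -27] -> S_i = Random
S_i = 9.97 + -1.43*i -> [9.97, 8.54, 7.11, 5.68, 4.25]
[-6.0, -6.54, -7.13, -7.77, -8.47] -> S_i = -6.00*1.09^i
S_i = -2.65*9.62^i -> [-2.65, -25.49, -245.24, -2359.23, -22695.83]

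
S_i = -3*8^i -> [-3, -24, -192, -1536, -12288]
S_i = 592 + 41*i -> [592, 633, 674, 715, 756]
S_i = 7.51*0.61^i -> [7.51, 4.58, 2.79, 1.7, 1.04]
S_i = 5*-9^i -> [5, -45, 405, -3645, 32805]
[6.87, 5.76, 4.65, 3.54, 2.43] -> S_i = 6.87 + -1.11*i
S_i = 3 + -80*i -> [3, -77, -157, -237, -317]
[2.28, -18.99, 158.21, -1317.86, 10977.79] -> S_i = 2.28*(-8.33)^i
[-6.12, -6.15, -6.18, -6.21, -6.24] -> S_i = -6.12 + -0.03*i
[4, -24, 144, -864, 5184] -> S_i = 4*-6^i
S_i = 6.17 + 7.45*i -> [6.17, 13.62, 21.07, 28.52, 35.97]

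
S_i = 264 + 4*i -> [264, 268, 272, 276, 280]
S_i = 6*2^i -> [6, 12, 24, 48, 96]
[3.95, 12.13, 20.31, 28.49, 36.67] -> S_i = 3.95 + 8.18*i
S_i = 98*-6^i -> [98, -588, 3528, -21168, 127008]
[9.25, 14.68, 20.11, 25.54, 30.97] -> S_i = 9.25 + 5.43*i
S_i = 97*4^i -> [97, 388, 1552, 6208, 24832]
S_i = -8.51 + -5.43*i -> [-8.51, -13.94, -19.37, -24.8, -30.23]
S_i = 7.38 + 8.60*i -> [7.38, 15.98, 24.58, 33.18, 41.78]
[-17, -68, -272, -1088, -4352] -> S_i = -17*4^i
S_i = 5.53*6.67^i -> [5.53, 36.89, 246.02, 1640.98, 10945.32]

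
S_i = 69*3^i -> [69, 207, 621, 1863, 5589]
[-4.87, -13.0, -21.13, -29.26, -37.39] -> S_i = -4.87 + -8.13*i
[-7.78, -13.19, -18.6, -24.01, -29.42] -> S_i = -7.78 + -5.41*i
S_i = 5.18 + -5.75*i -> [5.18, -0.57, -6.32, -12.07, -17.82]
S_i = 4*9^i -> [4, 36, 324, 2916, 26244]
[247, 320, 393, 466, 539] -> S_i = 247 + 73*i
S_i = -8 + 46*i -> [-8, 38, 84, 130, 176]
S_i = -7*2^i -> [-7, -14, -28, -56, -112]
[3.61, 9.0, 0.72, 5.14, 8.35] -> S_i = Random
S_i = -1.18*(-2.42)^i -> [-1.18, 2.86, -6.91, 16.72, -40.47]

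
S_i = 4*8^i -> [4, 32, 256, 2048, 16384]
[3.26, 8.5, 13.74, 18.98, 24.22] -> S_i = 3.26 + 5.24*i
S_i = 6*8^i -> [6, 48, 384, 3072, 24576]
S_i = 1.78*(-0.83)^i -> [1.78, -1.48, 1.23, -1.02, 0.84]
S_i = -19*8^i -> [-19, -152, -1216, -9728, -77824]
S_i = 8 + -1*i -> [8, 7, 6, 5, 4]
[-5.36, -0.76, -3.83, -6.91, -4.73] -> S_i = Random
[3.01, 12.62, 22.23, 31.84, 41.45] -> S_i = 3.01 + 9.61*i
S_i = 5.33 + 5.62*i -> [5.33, 10.95, 16.57, 22.19, 27.81]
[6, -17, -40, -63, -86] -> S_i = 6 + -23*i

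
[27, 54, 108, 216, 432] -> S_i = 27*2^i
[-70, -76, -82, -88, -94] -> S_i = -70 + -6*i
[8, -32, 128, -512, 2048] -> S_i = 8*-4^i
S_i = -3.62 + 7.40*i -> [-3.62, 3.78, 11.18, 18.58, 25.98]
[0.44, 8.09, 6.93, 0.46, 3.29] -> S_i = Random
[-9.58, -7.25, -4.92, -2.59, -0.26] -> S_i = -9.58 + 2.33*i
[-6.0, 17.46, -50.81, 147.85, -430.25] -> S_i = -6.00*(-2.91)^i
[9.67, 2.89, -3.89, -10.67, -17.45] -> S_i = 9.67 + -6.78*i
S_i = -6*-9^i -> [-6, 54, -486, 4374, -39366]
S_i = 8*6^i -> [8, 48, 288, 1728, 10368]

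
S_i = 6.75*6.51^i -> [6.75, 43.94, 286.07, 1862.29, 12123.49]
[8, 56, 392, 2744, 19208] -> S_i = 8*7^i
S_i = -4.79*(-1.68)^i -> [-4.79, 8.05, -13.52, 22.71, -38.16]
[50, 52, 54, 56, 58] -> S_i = 50 + 2*i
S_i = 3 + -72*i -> [3, -69, -141, -213, -285]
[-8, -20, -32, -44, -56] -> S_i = -8 + -12*i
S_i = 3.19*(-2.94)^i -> [3.19, -9.38, 27.57, -81.06, 238.33]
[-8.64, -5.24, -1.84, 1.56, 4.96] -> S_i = -8.64 + 3.40*i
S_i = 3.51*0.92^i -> [3.51, 3.23, 2.97, 2.73, 2.51]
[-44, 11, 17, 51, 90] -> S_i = Random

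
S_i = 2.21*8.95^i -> [2.21, 19.78, 177.03, 1584.39, 14180.27]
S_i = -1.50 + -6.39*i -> [-1.5, -7.89, -14.28, -20.67, -27.06]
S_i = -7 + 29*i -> [-7, 22, 51, 80, 109]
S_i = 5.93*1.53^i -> [5.93, 9.07, 13.88, 21.24, 32.5]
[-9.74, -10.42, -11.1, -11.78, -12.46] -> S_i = -9.74 + -0.68*i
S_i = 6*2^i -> [6, 12, 24, 48, 96]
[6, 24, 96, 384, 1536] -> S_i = 6*4^i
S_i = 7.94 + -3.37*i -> [7.94, 4.57, 1.2, -2.17, -5.54]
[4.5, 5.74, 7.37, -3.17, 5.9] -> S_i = Random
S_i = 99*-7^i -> [99, -693, 4851, -33957, 237699]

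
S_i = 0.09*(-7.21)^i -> [0.09, -0.65, 4.68, -33.73, 243.21]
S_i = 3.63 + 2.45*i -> [3.63, 6.08, 8.53, 10.98, 13.43]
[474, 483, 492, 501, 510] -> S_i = 474 + 9*i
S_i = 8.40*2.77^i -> [8.4, 23.27, 64.45, 178.53, 494.54]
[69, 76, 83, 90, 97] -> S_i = 69 + 7*i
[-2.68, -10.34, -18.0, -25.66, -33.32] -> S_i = -2.68 + -7.66*i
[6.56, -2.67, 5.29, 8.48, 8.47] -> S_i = Random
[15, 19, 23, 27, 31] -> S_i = 15 + 4*i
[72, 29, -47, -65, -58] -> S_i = Random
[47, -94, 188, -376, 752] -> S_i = 47*-2^i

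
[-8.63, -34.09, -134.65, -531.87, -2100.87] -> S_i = -8.63*3.95^i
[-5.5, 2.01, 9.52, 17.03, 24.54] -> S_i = -5.50 + 7.51*i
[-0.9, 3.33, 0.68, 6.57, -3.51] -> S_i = Random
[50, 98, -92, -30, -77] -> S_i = Random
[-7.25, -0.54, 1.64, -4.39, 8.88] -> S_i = Random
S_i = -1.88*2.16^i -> [-1.88, -4.06, -8.77, -18.95, -40.92]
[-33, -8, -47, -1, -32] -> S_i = Random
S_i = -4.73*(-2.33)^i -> [-4.73, 11.02, -25.68, 59.83, -139.41]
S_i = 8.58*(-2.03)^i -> [8.58, -17.42, 35.36, -71.78, 145.7]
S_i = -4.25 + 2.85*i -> [-4.25, -1.4, 1.45, 4.3, 7.15]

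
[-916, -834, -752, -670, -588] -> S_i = -916 + 82*i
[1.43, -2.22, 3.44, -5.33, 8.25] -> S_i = 1.43*(-1.55)^i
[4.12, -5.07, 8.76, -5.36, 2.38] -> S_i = Random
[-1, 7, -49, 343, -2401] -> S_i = -1*-7^i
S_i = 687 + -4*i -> [687, 683, 679, 675, 671]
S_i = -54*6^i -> [-54, -324, -1944, -11664, -69984]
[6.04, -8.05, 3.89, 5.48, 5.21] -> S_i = Random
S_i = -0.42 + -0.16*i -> [-0.42, -0.58, -0.74, -0.9, -1.06]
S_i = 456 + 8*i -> [456, 464, 472, 480, 488]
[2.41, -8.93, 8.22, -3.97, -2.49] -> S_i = Random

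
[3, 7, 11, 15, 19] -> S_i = 3 + 4*i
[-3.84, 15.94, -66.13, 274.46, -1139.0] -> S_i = -3.84*(-4.15)^i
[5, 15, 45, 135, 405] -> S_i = 5*3^i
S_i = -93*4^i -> [-93, -372, -1488, -5952, -23808]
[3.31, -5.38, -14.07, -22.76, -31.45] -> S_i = 3.31 + -8.69*i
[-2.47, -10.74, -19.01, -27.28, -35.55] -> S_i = -2.47 + -8.27*i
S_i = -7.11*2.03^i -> [-7.11, -14.43, -29.3, -59.48, -120.74]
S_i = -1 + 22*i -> [-1, 21, 43, 65, 87]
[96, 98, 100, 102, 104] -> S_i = 96 + 2*i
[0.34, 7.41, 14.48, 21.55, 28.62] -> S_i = 0.34 + 7.07*i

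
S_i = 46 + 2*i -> [46, 48, 50, 52, 54]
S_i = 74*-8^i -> [74, -592, 4736, -37888, 303104]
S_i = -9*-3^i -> [-9, 27, -81, 243, -729]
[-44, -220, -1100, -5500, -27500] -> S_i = -44*5^i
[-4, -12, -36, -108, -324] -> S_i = -4*3^i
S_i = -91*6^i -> [-91, -546, -3276, -19656, -117936]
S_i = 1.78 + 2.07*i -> [1.78, 3.85, 5.92, 7.99, 10.06]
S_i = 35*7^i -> [35, 245, 1715, 12005, 84035]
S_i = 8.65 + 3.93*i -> [8.65, 12.58, 16.51, 20.44, 24.37]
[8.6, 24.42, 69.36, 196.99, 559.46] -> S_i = 8.60*2.84^i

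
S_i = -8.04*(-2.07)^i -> [-8.04, 16.64, -34.45, 71.31, -147.62]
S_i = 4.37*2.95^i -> [4.37, 12.89, 38.03, 112.19, 330.96]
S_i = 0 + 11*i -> [0, 11, 22, 33, 44]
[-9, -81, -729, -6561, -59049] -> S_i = -9*9^i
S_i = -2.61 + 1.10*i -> [-2.61, -1.51, -0.41, 0.69, 1.79]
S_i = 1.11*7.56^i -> [1.11, 8.39, 63.44, 479.61, 3625.85]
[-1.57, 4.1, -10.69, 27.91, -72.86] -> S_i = -1.57*(-2.61)^i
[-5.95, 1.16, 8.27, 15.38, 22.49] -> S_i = -5.95 + 7.11*i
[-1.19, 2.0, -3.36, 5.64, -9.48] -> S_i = -1.19*(-1.68)^i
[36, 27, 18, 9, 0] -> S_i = 36 + -9*i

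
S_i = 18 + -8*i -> [18, 10, 2, -6, -14]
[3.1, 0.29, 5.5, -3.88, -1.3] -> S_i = Random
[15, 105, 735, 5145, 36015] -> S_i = 15*7^i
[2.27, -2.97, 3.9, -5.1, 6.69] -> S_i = 2.27*(-1.31)^i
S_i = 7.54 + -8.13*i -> [7.54, -0.59, -8.72, -16.85, -24.98]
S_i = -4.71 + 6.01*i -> [-4.71, 1.3, 7.31, 13.32, 19.33]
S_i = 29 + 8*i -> [29, 37, 45, 53, 61]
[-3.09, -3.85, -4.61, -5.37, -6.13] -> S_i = -3.09 + -0.76*i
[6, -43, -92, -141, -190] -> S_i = 6 + -49*i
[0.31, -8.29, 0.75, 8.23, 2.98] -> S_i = Random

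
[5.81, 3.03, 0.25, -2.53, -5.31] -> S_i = 5.81 + -2.78*i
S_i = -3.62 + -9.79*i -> [-3.62, -13.41, -23.2, -32.99, -42.78]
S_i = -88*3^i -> [-88, -264, -792, -2376, -7128]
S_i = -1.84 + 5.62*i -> [-1.84, 3.78, 9.4, 15.02, 20.64]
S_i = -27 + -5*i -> [-27, -32, -37, -42, -47]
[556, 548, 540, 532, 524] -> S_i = 556 + -8*i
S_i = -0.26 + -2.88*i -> [-0.26, -3.14, -6.02, -8.9, -11.78]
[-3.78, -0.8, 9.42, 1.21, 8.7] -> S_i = Random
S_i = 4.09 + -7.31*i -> [4.09, -3.22, -10.53, -17.84, -25.15]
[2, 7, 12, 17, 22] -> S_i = 2 + 5*i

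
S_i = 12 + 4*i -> [12, 16, 20, 24, 28]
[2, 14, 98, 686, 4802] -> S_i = 2*7^i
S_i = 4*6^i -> [4, 24, 144, 864, 5184]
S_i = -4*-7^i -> [-4, 28, -196, 1372, -9604]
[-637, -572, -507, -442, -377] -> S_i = -637 + 65*i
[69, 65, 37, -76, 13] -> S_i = Random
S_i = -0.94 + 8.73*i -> [-0.94, 7.79, 16.52, 25.25, 33.98]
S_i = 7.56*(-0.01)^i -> [7.56, -0.08, 0.0, -0.0, 0.0]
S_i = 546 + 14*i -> [546, 560, 574, 588, 602]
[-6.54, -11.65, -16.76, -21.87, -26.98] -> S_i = -6.54 + -5.11*i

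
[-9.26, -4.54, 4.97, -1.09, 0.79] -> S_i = Random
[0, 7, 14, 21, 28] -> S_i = 0 + 7*i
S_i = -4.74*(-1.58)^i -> [-4.74, 7.49, -11.83, 18.7, -29.54]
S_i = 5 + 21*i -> [5, 26, 47, 68, 89]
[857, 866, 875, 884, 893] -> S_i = 857 + 9*i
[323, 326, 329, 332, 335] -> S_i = 323 + 3*i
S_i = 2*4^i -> [2, 8, 32, 128, 512]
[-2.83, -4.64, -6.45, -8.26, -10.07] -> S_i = -2.83 + -1.81*i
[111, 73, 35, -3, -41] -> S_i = 111 + -38*i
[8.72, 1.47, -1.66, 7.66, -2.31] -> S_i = Random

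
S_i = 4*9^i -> [4, 36, 324, 2916, 26244]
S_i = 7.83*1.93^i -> [7.83, 15.11, 29.17, 56.29, 108.64]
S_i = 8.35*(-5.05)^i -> [8.35, -42.17, 212.95, -1075.38, 5430.65]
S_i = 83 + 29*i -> [83, 112, 141, 170, 199]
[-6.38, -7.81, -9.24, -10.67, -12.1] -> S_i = -6.38 + -1.43*i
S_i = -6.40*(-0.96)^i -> [-6.4, 6.14, -5.9, 5.66, -5.44]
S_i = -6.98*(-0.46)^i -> [-6.98, 3.21, -1.48, 0.68, -0.31]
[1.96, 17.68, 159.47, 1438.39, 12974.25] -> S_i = 1.96*9.02^i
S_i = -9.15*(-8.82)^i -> [-9.15, 80.7, -711.8, 6278.08, -55372.67]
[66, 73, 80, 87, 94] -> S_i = 66 + 7*i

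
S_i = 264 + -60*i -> [264, 204, 144, 84, 24]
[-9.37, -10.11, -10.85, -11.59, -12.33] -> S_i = -9.37 + -0.74*i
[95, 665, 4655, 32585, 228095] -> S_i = 95*7^i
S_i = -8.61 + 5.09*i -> [-8.61, -3.52, 1.57, 6.66, 11.75]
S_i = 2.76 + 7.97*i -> [2.76, 10.73, 18.7, 26.67, 34.64]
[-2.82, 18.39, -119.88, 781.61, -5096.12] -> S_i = -2.82*(-6.52)^i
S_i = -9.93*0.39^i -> [-9.93, -3.87, -1.51, -0.59, -0.23]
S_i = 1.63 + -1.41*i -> [1.63, 0.22, -1.19, -2.6, -4.01]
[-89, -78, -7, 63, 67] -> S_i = Random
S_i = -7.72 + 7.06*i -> [-7.72, -0.66, 6.4, 13.46, 20.52]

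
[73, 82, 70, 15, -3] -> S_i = Random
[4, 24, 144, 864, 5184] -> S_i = 4*6^i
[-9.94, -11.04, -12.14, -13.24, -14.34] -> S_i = -9.94 + -1.10*i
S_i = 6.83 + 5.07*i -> [6.83, 11.9, 16.97, 22.04, 27.11]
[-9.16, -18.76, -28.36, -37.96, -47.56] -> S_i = -9.16 + -9.60*i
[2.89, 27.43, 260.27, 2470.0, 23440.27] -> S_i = 2.89*9.49^i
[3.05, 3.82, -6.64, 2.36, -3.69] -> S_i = Random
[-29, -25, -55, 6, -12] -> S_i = Random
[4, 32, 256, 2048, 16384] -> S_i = 4*8^i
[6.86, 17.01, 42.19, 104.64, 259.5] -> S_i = 6.86*2.48^i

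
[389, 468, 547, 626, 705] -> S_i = 389 + 79*i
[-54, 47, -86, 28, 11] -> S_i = Random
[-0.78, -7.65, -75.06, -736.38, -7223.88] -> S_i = -0.78*9.81^i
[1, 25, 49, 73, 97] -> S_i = 1 + 24*i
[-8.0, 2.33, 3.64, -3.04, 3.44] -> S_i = Random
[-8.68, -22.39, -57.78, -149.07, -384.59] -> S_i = -8.68*2.58^i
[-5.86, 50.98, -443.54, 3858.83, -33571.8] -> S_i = -5.86*(-8.70)^i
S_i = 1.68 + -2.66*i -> [1.68, -0.98, -3.64, -6.3, -8.96]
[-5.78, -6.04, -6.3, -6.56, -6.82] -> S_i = -5.78 + -0.26*i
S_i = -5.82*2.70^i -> [-5.82, -15.71, -42.43, -114.56, -309.3]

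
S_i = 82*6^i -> [82, 492, 2952, 17712, 106272]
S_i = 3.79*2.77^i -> [3.79, 10.5, 29.08, 80.55, 223.13]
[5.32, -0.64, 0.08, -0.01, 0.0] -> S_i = 5.32*(-0.12)^i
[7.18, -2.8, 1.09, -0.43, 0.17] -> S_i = 7.18*(-0.39)^i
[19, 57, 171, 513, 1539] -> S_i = 19*3^i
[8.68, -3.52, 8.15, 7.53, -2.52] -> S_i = Random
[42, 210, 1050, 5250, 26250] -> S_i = 42*5^i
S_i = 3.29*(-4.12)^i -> [3.29, -13.55, 55.85, -230.08, 947.95]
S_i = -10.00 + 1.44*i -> [-10.0, -8.56, -7.12, -5.68, -4.24]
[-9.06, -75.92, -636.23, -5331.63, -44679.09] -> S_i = -9.06*8.38^i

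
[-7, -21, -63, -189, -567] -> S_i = -7*3^i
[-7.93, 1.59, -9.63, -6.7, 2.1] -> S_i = Random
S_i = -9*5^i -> [-9, -45, -225, -1125, -5625]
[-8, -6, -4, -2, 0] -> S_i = -8 + 2*i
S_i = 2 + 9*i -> [2, 11, 20, 29, 38]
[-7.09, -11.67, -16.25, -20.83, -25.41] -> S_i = -7.09 + -4.58*i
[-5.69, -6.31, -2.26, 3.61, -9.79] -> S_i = Random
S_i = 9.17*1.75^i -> [9.17, 16.05, 28.08, 49.15, 86.0]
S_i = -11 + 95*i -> [-11, 84, 179, 274, 369]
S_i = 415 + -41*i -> [415, 374, 333, 292, 251]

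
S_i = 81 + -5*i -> [81, 76, 71, 66, 61]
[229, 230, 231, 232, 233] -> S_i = 229 + 1*i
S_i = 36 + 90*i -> [36, 126, 216, 306, 396]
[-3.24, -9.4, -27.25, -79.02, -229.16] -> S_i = -3.24*2.90^i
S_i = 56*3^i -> [56, 168, 504, 1512, 4536]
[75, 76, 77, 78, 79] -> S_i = 75 + 1*i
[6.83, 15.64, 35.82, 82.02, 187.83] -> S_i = 6.83*2.29^i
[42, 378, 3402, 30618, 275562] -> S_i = 42*9^i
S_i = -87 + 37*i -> [-87, -50, -13, 24, 61]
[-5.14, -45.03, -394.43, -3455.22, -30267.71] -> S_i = -5.14*8.76^i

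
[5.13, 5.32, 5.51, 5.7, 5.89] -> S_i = 5.13 + 0.19*i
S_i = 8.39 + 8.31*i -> [8.39, 16.7, 25.01, 33.32, 41.63]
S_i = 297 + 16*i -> [297, 313, 329, 345, 361]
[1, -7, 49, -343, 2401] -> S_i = 1*-7^i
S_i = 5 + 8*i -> [5, 13, 21, 29, 37]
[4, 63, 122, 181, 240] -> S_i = 4 + 59*i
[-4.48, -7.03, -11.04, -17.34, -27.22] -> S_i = -4.48*1.57^i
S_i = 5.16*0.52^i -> [5.16, 2.68, 1.4, 0.73, 0.38]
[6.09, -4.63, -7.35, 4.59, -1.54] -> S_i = Random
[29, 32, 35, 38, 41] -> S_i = 29 + 3*i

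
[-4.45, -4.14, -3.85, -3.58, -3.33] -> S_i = -4.45*0.93^i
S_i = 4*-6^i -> [4, -24, 144, -864, 5184]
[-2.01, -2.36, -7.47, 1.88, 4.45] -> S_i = Random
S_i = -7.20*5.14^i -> [-7.2, -37.01, -190.22, -977.74, -5025.57]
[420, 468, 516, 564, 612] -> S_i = 420 + 48*i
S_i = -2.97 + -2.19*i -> [-2.97, -5.16, -7.35, -9.54, -11.73]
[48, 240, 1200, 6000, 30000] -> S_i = 48*5^i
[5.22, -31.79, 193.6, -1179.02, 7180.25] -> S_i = 5.22*(-6.09)^i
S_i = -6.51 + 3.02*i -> [-6.51, -3.49, -0.47, 2.55, 5.57]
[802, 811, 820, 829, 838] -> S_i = 802 + 9*i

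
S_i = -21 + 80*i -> [-21, 59, 139, 219, 299]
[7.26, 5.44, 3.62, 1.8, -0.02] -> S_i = 7.26 + -1.82*i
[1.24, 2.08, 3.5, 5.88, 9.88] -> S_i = 1.24*1.68^i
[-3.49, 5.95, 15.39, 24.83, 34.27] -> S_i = -3.49 + 9.44*i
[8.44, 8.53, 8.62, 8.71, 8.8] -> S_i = 8.44 + 0.09*i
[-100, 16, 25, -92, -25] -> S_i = Random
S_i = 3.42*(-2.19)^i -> [3.42, -7.49, 16.4, -35.92, 78.67]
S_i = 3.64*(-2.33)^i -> [3.64, -8.48, 19.76, -46.04, 107.28]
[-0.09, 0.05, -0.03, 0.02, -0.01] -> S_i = -0.09*(-0.60)^i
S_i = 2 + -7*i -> [2, -5, -12, -19, -26]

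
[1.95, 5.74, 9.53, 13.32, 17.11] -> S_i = 1.95 + 3.79*i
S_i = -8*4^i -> [-8, -32, -128, -512, -2048]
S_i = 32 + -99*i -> [32, -67, -166, -265, -364]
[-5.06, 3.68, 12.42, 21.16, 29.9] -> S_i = -5.06 + 8.74*i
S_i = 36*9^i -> [36, 324, 2916, 26244, 236196]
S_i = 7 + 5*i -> [7, 12, 17, 22, 27]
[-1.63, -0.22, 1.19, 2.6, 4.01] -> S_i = -1.63 + 1.41*i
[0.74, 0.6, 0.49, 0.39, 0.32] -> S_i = 0.74*0.81^i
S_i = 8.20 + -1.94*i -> [8.2, 6.26, 4.32, 2.38, 0.44]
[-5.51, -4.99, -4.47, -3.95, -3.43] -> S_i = -5.51 + 0.52*i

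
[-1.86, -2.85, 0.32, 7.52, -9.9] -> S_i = Random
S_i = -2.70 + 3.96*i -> [-2.7, 1.26, 5.22, 9.18, 13.14]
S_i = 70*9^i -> [70, 630, 5670, 51030, 459270]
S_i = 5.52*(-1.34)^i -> [5.52, -7.4, 9.91, -13.28, 17.8]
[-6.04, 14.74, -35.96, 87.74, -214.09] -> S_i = -6.04*(-2.44)^i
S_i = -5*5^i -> [-5, -25, -125, -625, -3125]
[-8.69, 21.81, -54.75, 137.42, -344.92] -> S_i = -8.69*(-2.51)^i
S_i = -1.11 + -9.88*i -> [-1.11, -10.99, -20.87, -30.75, -40.63]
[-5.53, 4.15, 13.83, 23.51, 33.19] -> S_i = -5.53 + 9.68*i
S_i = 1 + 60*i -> [1, 61, 121, 181, 241]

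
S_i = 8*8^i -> [8, 64, 512, 4096, 32768]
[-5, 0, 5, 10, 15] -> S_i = -5 + 5*i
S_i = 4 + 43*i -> [4, 47, 90, 133, 176]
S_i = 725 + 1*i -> [725, 726, 727, 728, 729]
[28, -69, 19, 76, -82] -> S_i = Random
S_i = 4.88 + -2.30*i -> [4.88, 2.58, 0.28, -2.02, -4.32]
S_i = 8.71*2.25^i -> [8.71, 19.6, 44.09, 99.21, 223.23]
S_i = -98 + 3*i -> [-98, -95, -92, -89, -86]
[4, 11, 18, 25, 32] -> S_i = 4 + 7*i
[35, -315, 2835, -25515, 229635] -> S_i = 35*-9^i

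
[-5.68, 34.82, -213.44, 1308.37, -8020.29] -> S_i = -5.68*(-6.13)^i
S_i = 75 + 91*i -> [75, 166, 257, 348, 439]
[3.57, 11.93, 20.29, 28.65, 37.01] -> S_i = 3.57 + 8.36*i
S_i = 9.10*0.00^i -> [9.1, 0.0, 0.0, 0.0, 0.0]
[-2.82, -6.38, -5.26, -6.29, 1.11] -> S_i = Random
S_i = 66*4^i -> [66, 264, 1056, 4224, 16896]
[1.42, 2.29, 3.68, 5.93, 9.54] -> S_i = 1.42*1.61^i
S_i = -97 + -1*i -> [-97, -98, -99, -100, -101]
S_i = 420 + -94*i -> [420, 326, 232, 138, 44]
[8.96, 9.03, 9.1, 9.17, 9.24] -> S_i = 8.96 + 0.07*i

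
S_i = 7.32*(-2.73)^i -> [7.32, -19.98, 54.56, -148.94, 406.59]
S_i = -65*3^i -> [-65, -195, -585, -1755, -5265]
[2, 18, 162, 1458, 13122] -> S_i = 2*9^i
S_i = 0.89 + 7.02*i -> [0.89, 7.91, 14.93, 21.95, 28.97]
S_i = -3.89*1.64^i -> [-3.89, -6.38, -10.46, -17.16, -28.14]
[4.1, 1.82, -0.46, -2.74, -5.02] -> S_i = 4.10 + -2.28*i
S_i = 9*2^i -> [9, 18, 36, 72, 144]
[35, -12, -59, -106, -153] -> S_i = 35 + -47*i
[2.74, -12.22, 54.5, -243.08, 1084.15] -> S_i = 2.74*(-4.46)^i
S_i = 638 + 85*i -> [638, 723, 808, 893, 978]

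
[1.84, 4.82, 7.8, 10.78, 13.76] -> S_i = 1.84 + 2.98*i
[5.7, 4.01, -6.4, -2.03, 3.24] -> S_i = Random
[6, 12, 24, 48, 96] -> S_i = 6*2^i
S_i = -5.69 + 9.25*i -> [-5.69, 3.56, 12.81, 22.06, 31.31]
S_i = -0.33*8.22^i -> [-0.33, -2.71, -22.3, -183.29, -1506.61]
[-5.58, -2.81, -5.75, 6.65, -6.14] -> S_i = Random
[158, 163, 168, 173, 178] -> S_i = 158 + 5*i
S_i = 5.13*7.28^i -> [5.13, 37.35, 271.88, 1979.3, 14409.3]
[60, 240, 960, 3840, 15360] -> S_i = 60*4^i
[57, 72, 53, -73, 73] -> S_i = Random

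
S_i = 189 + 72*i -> [189, 261, 333, 405, 477]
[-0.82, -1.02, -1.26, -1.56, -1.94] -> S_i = -0.82*1.24^i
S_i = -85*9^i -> [-85, -765, -6885, -61965, -557685]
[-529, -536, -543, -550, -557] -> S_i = -529 + -7*i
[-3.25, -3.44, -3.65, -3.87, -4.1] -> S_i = -3.25*1.06^i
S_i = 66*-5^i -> [66, -330, 1650, -8250, 41250]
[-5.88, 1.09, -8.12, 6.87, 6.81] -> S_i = Random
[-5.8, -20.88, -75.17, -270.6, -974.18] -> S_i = -5.80*3.60^i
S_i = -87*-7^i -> [-87, 609, -4263, 29841, -208887]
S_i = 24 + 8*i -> [24, 32, 40, 48, 56]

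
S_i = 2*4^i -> [2, 8, 32, 128, 512]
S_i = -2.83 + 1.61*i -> [-2.83, -1.22, 0.39, 2.0, 3.61]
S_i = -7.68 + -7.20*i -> [-7.68, -14.88, -22.08, -29.28, -36.48]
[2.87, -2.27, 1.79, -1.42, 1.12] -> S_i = 2.87*(-0.79)^i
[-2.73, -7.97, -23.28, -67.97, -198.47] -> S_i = -2.73*2.92^i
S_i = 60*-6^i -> [60, -360, 2160, -12960, 77760]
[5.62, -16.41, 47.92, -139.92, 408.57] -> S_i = 5.62*(-2.92)^i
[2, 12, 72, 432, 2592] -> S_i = 2*6^i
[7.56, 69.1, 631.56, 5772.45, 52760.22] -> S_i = 7.56*9.14^i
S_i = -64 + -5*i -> [-64, -69, -74, -79, -84]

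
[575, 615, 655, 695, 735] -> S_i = 575 + 40*i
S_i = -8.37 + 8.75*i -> [-8.37, 0.38, 9.13, 17.88, 26.63]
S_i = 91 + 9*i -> [91, 100, 109, 118, 127]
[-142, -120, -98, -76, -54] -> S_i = -142 + 22*i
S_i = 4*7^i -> [4, 28, 196, 1372, 9604]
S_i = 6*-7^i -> [6, -42, 294, -2058, 14406]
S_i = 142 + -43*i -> [142, 99, 56, 13, -30]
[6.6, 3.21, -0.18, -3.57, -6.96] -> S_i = 6.60 + -3.39*i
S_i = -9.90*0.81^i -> [-9.9, -8.02, -6.5, -5.26, -4.26]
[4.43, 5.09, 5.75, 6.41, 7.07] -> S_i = 4.43 + 0.66*i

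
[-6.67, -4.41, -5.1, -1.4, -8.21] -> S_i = Random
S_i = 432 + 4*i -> [432, 436, 440, 444, 448]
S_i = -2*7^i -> [-2, -14, -98, -686, -4802]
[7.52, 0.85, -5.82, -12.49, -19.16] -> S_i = 7.52 + -6.67*i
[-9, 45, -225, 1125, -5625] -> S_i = -9*-5^i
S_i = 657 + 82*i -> [657, 739, 821, 903, 985]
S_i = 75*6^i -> [75, 450, 2700, 16200, 97200]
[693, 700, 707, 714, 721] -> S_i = 693 + 7*i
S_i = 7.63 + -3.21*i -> [7.63, 4.42, 1.21, -2.0, -5.21]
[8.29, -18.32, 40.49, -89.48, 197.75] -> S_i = 8.29*(-2.21)^i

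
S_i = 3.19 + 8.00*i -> [3.19, 11.19, 19.19, 27.19, 35.19]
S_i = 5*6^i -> [5, 30, 180, 1080, 6480]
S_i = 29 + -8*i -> [29, 21, 13, 5, -3]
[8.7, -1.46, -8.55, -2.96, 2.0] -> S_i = Random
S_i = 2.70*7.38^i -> [2.7, 19.93, 147.05, 1085.26, 8009.2]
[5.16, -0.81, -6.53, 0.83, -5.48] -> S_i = Random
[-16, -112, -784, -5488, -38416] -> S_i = -16*7^i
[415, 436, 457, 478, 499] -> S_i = 415 + 21*i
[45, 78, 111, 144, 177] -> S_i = 45 + 33*i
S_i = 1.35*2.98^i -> [1.35, 4.02, 11.99, 35.73, 106.46]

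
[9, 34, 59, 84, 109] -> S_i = 9 + 25*i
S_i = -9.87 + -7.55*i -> [-9.87, -17.42, -24.97, -32.52, -40.07]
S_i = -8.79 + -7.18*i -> [-8.79, -15.97, -23.15, -30.33, -37.51]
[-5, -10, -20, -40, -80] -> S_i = -5*2^i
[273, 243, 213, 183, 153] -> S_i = 273 + -30*i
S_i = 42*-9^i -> [42, -378, 3402, -30618, 275562]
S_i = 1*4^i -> [1, 4, 16, 64, 256]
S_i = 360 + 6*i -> [360, 366, 372, 378, 384]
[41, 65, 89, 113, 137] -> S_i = 41 + 24*i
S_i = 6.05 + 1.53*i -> [6.05, 7.58, 9.11, 10.64, 12.17]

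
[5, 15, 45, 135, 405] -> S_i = 5*3^i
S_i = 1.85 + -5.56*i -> [1.85, -3.71, -9.27, -14.83, -20.39]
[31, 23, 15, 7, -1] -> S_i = 31 + -8*i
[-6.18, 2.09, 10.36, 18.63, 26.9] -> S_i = -6.18 + 8.27*i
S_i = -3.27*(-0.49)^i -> [-3.27, 1.6, -0.79, 0.38, -0.19]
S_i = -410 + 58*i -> [-410, -352, -294, -236, -178]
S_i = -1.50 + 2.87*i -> [-1.5, 1.37, 4.24, 7.11, 9.98]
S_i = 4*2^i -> [4, 8, 16, 32, 64]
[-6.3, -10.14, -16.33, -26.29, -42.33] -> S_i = -6.30*1.61^i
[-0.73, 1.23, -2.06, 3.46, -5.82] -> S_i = -0.73*(-1.68)^i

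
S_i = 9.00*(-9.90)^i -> [9.0, -89.1, 882.09, -8732.69, 86453.64]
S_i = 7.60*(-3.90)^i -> [7.6, -29.64, 115.6, -450.82, 1758.22]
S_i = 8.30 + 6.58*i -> [8.3, 14.88, 21.46, 28.04, 34.62]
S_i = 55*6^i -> [55, 330, 1980, 11880, 71280]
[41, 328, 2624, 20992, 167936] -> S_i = 41*8^i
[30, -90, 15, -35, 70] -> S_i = Random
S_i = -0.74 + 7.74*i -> [-0.74, 7.0, 14.74, 22.48, 30.22]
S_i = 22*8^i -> [22, 176, 1408, 11264, 90112]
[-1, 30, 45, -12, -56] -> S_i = Random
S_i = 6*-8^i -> [6, -48, 384, -3072, 24576]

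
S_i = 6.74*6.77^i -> [6.74, 45.63, 308.91, 2091.35, 14158.41]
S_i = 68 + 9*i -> [68, 77, 86, 95, 104]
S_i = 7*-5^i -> [7, -35, 175, -875, 4375]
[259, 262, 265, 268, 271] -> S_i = 259 + 3*i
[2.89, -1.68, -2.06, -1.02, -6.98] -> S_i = Random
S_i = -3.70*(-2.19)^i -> [-3.7, 8.1, -17.75, 38.86, -85.11]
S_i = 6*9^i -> [6, 54, 486, 4374, 39366]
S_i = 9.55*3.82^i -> [9.55, 36.48, 139.36, 532.35, 2033.56]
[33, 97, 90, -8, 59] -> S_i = Random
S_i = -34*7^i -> [-34, -238, -1666, -11662, -81634]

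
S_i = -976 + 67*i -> [-976, -909, -842, -775, -708]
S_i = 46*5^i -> [46, 230, 1150, 5750, 28750]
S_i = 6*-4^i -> [6, -24, 96, -384, 1536]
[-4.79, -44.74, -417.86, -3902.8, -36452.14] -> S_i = -4.79*9.34^i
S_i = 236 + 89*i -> [236, 325, 414, 503, 592]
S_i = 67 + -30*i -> [67, 37, 7, -23, -53]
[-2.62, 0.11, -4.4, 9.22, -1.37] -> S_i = Random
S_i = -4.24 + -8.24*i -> [-4.24, -12.48, -20.72, -28.96, -37.2]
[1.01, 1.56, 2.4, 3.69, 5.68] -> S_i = 1.01*1.54^i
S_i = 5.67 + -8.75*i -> [5.67, -3.08, -11.83, -20.58, -29.33]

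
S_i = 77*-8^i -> [77, -616, 4928, -39424, 315392]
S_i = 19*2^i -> [19, 38, 76, 152, 304]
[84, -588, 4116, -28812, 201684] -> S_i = 84*-7^i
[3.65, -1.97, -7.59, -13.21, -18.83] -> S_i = 3.65 + -5.62*i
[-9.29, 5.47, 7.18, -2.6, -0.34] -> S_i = Random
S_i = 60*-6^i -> [60, -360, 2160, -12960, 77760]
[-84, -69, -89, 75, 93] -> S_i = Random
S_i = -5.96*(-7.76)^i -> [-5.96, 46.25, -358.9, 2785.04, -21611.91]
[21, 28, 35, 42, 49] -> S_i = 21 + 7*i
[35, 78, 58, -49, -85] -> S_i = Random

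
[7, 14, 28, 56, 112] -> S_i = 7*2^i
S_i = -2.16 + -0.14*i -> [-2.16, -2.3, -2.44, -2.58, -2.72]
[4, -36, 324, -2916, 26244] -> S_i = 4*-9^i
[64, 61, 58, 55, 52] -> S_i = 64 + -3*i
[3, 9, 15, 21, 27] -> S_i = 3 + 6*i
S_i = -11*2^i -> [-11, -22, -44, -88, -176]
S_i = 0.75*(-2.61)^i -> [0.75, -1.96, 5.11, -13.33, 34.8]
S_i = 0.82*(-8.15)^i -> [0.82, -6.68, 54.47, -443.9, 3617.8]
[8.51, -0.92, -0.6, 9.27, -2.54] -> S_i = Random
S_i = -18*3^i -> [-18, -54, -162, -486, -1458]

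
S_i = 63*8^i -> [63, 504, 4032, 32256, 258048]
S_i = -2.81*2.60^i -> [-2.81, -7.31, -19.0, -49.39, -128.41]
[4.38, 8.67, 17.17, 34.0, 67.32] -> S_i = 4.38*1.98^i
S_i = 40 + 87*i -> [40, 127, 214, 301, 388]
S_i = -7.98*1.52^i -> [-7.98, -12.13, -18.44, -28.02, -42.6]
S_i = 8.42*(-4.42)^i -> [8.42, -37.22, 164.5, -727.07, 3213.67]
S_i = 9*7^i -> [9, 63, 441, 3087, 21609]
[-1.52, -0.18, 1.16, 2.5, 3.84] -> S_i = -1.52 + 1.34*i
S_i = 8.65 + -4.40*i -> [8.65, 4.25, -0.15, -4.55, -8.95]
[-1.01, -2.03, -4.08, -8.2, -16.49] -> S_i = -1.01*2.01^i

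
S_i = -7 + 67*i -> [-7, 60, 127, 194, 261]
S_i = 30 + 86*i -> [30, 116, 202, 288, 374]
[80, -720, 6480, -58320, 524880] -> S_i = 80*-9^i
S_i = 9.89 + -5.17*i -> [9.89, 4.72, -0.45, -5.62, -10.79]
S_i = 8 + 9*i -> [8, 17, 26, 35, 44]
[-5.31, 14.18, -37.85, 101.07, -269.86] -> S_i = -5.31*(-2.67)^i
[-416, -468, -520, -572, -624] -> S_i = -416 + -52*i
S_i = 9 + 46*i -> [9, 55, 101, 147, 193]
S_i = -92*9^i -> [-92, -828, -7452, -67068, -603612]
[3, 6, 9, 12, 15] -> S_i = 3 + 3*i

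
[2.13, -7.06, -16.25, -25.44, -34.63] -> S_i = 2.13 + -9.19*i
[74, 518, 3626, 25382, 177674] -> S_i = 74*7^i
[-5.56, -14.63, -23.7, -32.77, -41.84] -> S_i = -5.56 + -9.07*i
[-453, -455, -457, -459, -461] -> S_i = -453 + -2*i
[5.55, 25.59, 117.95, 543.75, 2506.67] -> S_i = 5.55*4.61^i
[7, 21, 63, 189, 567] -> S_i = 7*3^i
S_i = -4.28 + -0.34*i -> [-4.28, -4.62, -4.96, -5.3, -5.64]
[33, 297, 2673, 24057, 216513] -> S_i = 33*9^i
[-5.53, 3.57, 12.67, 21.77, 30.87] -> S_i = -5.53 + 9.10*i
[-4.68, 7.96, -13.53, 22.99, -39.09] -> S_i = -4.68*(-1.70)^i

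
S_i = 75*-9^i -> [75, -675, 6075, -54675, 492075]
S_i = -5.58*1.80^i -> [-5.58, -10.04, -18.08, -32.54, -58.58]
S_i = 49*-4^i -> [49, -196, 784, -3136, 12544]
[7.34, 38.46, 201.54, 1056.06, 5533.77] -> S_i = 7.34*5.24^i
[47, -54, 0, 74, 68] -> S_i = Random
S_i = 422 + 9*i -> [422, 431, 440, 449, 458]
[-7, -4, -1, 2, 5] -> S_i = -7 + 3*i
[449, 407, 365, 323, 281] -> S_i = 449 + -42*i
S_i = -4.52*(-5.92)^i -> [-4.52, 26.76, -158.41, 937.79, -5551.69]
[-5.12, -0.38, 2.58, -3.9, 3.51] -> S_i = Random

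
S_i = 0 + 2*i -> [0, 2, 4, 6, 8]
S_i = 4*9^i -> [4, 36, 324, 2916, 26244]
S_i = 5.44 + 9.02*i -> [5.44, 14.46, 23.48, 32.5, 41.52]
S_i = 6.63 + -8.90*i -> [6.63, -2.27, -11.17, -20.07, -28.97]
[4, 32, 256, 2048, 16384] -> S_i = 4*8^i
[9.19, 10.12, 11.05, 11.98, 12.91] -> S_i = 9.19 + 0.93*i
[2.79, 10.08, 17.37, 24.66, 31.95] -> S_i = 2.79 + 7.29*i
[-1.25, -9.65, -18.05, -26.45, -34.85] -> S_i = -1.25 + -8.40*i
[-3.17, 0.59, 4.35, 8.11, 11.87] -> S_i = -3.17 + 3.76*i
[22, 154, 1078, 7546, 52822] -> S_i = 22*7^i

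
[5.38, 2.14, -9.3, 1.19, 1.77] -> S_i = Random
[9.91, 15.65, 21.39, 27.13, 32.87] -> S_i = 9.91 + 5.74*i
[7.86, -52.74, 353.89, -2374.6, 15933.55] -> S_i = 7.86*(-6.71)^i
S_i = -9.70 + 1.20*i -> [-9.7, -8.5, -7.3, -6.1, -4.9]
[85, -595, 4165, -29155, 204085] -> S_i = 85*-7^i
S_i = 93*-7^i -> [93, -651, 4557, -31899, 223293]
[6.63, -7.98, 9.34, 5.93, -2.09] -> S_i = Random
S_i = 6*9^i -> [6, 54, 486, 4374, 39366]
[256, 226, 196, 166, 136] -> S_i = 256 + -30*i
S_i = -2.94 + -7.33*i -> [-2.94, -10.27, -17.6, -24.93, -32.26]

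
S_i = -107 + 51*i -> [-107, -56, -5, 46, 97]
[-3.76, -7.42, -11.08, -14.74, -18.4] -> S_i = -3.76 + -3.66*i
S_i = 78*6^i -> [78, 468, 2808, 16848, 101088]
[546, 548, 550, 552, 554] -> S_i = 546 + 2*i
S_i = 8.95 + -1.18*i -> [8.95, 7.77, 6.59, 5.41, 4.23]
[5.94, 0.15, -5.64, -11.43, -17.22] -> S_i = 5.94 + -5.79*i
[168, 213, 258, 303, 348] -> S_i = 168 + 45*i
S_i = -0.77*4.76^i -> [-0.77, -3.67, -17.45, -83.04, -395.29]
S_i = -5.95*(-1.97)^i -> [-5.95, 11.72, -23.09, 45.49, -89.62]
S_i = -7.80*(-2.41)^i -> [-7.8, 18.8, -45.3, 109.18, -263.13]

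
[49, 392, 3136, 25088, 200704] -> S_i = 49*8^i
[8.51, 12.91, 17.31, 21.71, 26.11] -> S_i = 8.51 + 4.40*i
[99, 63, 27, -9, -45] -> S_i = 99 + -36*i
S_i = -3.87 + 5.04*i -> [-3.87, 1.17, 6.21, 11.25, 16.29]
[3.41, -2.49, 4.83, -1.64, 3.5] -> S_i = Random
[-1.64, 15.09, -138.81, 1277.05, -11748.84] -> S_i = -1.64*(-9.20)^i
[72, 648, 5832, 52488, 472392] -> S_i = 72*9^i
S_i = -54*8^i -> [-54, -432, -3456, -27648, -221184]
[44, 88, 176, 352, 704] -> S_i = 44*2^i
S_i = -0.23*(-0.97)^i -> [-0.23, 0.22, -0.22, 0.21, -0.2]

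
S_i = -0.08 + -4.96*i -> [-0.08, -5.04, -10.0, -14.96, -19.92]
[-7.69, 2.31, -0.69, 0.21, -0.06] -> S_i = -7.69*(-0.30)^i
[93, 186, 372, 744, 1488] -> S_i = 93*2^i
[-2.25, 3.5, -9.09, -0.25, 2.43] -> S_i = Random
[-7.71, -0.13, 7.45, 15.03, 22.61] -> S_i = -7.71 + 7.58*i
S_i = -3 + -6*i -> [-3, -9, -15, -21, -27]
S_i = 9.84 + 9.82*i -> [9.84, 19.66, 29.48, 39.3, 49.12]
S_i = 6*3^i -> [6, 18, 54, 162, 486]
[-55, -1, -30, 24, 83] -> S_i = Random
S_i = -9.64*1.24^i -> [-9.64, -11.95, -14.82, -18.38, -22.79]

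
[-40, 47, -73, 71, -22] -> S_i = Random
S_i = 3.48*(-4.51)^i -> [3.48, -15.69, 70.78, -319.23, 1439.74]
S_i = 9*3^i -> [9, 27, 81, 243, 729]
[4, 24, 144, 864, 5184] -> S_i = 4*6^i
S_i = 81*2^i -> [81, 162, 324, 648, 1296]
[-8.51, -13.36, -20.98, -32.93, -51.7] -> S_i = -8.51*1.57^i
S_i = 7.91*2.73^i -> [7.91, 21.59, 58.95, 160.94, 439.37]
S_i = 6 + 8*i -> [6, 14, 22, 30, 38]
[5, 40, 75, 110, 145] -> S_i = 5 + 35*i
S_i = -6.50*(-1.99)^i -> [-6.5, 12.94, -25.74, 51.22, -101.94]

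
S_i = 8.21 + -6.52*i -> [8.21, 1.69, -4.83, -11.35, -17.87]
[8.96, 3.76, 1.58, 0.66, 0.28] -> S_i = 8.96*0.42^i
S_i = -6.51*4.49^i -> [-6.51, -29.23, -131.24, -589.28, -2645.86]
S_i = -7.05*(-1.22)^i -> [-7.05, 8.6, -10.49, 12.8, -15.62]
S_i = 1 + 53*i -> [1, 54, 107, 160, 213]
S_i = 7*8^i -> [7, 56, 448, 3584, 28672]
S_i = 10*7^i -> [10, 70, 490, 3430, 24010]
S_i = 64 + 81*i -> [64, 145, 226, 307, 388]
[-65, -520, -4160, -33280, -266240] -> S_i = -65*8^i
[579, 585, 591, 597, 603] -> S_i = 579 + 6*i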